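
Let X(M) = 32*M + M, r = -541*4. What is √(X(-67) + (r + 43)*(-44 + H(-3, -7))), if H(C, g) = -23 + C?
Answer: 3*√16251 ≈ 382.44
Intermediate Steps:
r = -2164
X(M) = 33*M
√(X(-67) + (r + 43)*(-44 + H(-3, -7))) = √(33*(-67) + (-2164 + 43)*(-44 + (-23 - 3))) = √(-2211 - 2121*(-44 - 26)) = √(-2211 - 2121*(-70)) = √(-2211 + 148470) = √146259 = 3*√16251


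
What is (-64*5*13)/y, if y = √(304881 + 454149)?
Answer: -416*√759030/75903 ≈ -4.7749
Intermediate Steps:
y = √759030 ≈ 871.22
(-64*5*13)/y = (-64*5*13)/(√759030) = (-320*13)*(√759030/759030) = -416*√759030/75903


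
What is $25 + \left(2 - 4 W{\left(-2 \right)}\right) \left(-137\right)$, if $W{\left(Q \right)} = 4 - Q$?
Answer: $3039$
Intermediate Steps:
$25 + \left(2 - 4 W{\left(-2 \right)}\right) \left(-137\right) = 25 + \left(2 - 4 \left(4 - -2\right)\right) \left(-137\right) = 25 + \left(2 - 4 \left(4 + 2\right)\right) \left(-137\right) = 25 + \left(2 - 24\right) \left(-137\right) = 25 - -3014 = 25 + 3014 = 3039$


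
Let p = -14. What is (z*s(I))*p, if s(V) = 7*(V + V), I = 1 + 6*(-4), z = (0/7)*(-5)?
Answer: 0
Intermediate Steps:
z = 0 (z = (0*(1/7))*(-5) = 0*(-5) = 0)
I = -23 (I = 1 - 24 = -23)
s(V) = 14*V (s(V) = 7*(2*V) = 14*V)
(z*s(I))*p = (0*(14*(-23)))*(-14) = (0*(-322))*(-14) = 0*(-14) = 0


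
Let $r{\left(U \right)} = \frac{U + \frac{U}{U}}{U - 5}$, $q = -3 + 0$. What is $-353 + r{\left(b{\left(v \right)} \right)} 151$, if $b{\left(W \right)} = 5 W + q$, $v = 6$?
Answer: $- \frac{1769}{11} \approx -160.82$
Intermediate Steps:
$q = -3$
$b{\left(W \right)} = -3 + 5 W$ ($b{\left(W \right)} = 5 W - 3 = -3 + 5 W$)
$r{\left(U \right)} = \frac{1 + U}{-5 + U}$ ($r{\left(U \right)} = \frac{U + 1}{-5 + U} = \frac{1 + U}{-5 + U}$)
$-353 + r{\left(b{\left(v \right)} \right)} 151 = -353 + \frac{1 + \left(-3 + 5 \cdot 6\right)}{-5 + \left(-3 + 5 \cdot 6\right)} 151 = -353 + \frac{1 + \left(-3 + 30\right)}{-5 + \left(-3 + 30\right)} 151 = -353 + \frac{1 + 27}{-5 + 27} \cdot 151 = -353 + \frac{1}{22} \cdot 28 \cdot 151 = -353 + \frac{14}{11} \cdot 151 = -353 + \frac{2114}{11} = - \frac{1769}{11}$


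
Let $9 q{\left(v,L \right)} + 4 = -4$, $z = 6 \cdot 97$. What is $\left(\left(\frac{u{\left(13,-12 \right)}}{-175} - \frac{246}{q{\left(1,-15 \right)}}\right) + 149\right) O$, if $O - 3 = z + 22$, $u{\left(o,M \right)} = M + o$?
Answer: $\frac{180898747}{700} \approx 2.5843 \cdot 10^{5}$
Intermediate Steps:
$z = 582$
$q{\left(v,L \right)} = - \frac{8}{9}$ ($q{\left(v,L \right)} = - \frac{4}{9} + \frac{1}{9} \left(-4\right) = - \frac{4}{9} - \frac{4}{9} = - \frac{8}{9}$)
$O = 607$ ($O = 3 + \left(582 + 22\right) = 3 + 604 = 607$)
$\left(\left(\frac{u{\left(13,-12 \right)}}{-175} - \frac{246}{q{\left(1,-15 \right)}}\right) + 149\right) O = \left(\left(\frac{-12 + 13}{-175} - \frac{246}{- \frac{8}{9}}\right) + 149\right) 607 = \left(\left(1 \left(- \frac{1}{175}\right) - - \frac{1107}{4}\right) + 149\right) 607 = \left(\left(- \frac{1}{175} + \frac{1107}{4}\right) + 149\right) 607 = \left(\frac{193721}{700} + 149\right) 607 = \frac{298021}{700} \cdot 607 = \frac{180898747}{700}$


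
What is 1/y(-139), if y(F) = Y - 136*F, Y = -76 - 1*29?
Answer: 1/18799 ≈ 5.3194e-5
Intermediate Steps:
Y = -105 (Y = -76 - 29 = -105)
y(F) = -105 - 136*F
1/y(-139) = 1/(-105 - 136*(-139)) = 1/(-105 + 18904) = 1/18799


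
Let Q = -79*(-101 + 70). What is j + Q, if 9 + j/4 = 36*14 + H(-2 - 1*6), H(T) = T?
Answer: 4397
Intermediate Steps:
j = 1948 (j = -36 + 4*(36*14 + (-2 - 1*6)) = -36 + 4*(504 + (-2 - 6)) = -36 + 4*(504 - 8) = -36 + 4*496 = -36 + 1984 = 1948)
Q = 2449 (Q = -79*(-31) = 2449)
j + Q = 1948 + 2449 = 4397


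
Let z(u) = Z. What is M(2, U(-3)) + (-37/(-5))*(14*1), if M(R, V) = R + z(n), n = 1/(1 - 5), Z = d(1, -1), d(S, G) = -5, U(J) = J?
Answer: 503/5 ≈ 100.60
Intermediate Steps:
Z = -5
n = -1/4 (n = 1/(-4) = -1/4 ≈ -0.25000)
z(u) = -5
M(R, V) = -5 + R (M(R, V) = R - 5 = -5 + R)
M(2, U(-3)) + (-37/(-5))*(14*1) = (-5 + 2) + (-37/(-5))*(14*1) = -3 - 37*(-1/5)*14 = -3 + (37/5)*14 = -3 + 518/5 = 503/5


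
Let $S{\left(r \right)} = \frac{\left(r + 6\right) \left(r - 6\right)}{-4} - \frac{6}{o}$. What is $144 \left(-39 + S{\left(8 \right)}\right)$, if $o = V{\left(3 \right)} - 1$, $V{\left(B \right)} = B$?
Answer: $-7056$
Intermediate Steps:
$o = 2$ ($o = 3 - 1 = 2$)
$S{\left(r \right)} = -3 - \frac{\left(-6 + r\right) \left(6 + r\right)}{4}$ ($S{\left(r \right)} = \frac{\left(r + 6\right) \left(r - 6\right)}{-4} - \frac{6}{2} = \left(6 + r\right) \left(-6 + r\right) \left(- \frac{1}{4}\right) - 3 = \left(-6 + r\right) \left(6 + r\right) \left(- \frac{1}{4}\right) - 3 = - \frac{\left(-6 + r\right) \left(6 + r\right)}{4} - 3 = -3 - \frac{\left(-6 + r\right) \left(6 + r\right)}{4}$)
$144 \left(-39 + S{\left(8 \right)}\right) = 144 \left(-39 + \left(6 - \frac{8^{2}}{4}\right)\right) = 144 \left(-39 + \left(6 - 16\right)\right) = 144 \left(-39 - 10\right) = 144 \left(-49\right) = -7056$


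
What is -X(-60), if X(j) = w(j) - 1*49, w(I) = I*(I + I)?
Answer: -7151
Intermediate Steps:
w(I) = 2*I**2 (w(I) = I*(2*I) = 2*I**2)
X(j) = -49 + 2*j**2 (X(j) = 2*j**2 - 1*49 = 2*j**2 - 49 = -49 + 2*j**2)
-X(-60) = -(-49 + 2*(-60)**2) = -(-49 + 2*3600) = -(-49 + 7200) = -1*7151 = -7151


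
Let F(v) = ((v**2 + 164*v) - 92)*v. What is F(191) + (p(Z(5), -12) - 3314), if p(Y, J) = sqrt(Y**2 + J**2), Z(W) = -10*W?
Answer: 12929869 + 2*sqrt(661) ≈ 1.2930e+7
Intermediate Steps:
p(Y, J) = sqrt(J**2 + Y**2)
F(v) = v*(-92 + v**2 + 164*v) (F(v) = (-92 + v**2 + 164*v)*v = v*(-92 + v**2 + 164*v))
F(191) + (p(Z(5), -12) - 3314) = 191*(-92 + 191**2 + 164*191) + (sqrt((-12)**2 + (-10*5)**2) - 3314) = 191*(-92 + 36481 + 31324) + (sqrt(144 + (-50)**2) - 3314) = 191*67713 + (sqrt(144 + 2500) - 3314) = 12933183 + (sqrt(2644) - 3314) = 12933183 + (2*sqrt(661) - 3314) = 12933183 + (-3314 + 2*sqrt(661)) = 12929869 + 2*sqrt(661)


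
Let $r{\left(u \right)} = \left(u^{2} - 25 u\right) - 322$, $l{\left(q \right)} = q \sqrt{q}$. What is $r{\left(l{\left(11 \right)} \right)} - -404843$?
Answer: $405852 - 275 \sqrt{11} \approx 4.0494 \cdot 10^{5}$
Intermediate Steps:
$l{\left(q \right)} = q^{\frac{3}{2}}$
$r{\left(u \right)} = -322 + u^{2} - 25 u$
$r{\left(l{\left(11 \right)} \right)} - -404843 = \left(-322 + \left(11^{\frac{3}{2}}\right)^{2} - 25 \cdot 11^{\frac{3}{2}}\right) - -404843 = \left(-322 + \left(11 \sqrt{11}\right)^{2} - 25 \cdot 11 \sqrt{11}\right) + 404843 = \left(-322 + 1331 - 275 \sqrt{11}\right) + 404843 = \left(1009 - 275 \sqrt{11}\right) + 404843 = 405852 - 275 \sqrt{11}$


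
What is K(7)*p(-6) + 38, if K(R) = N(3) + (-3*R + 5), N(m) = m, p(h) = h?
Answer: 116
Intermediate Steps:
K(R) = 8 - 3*R (K(R) = 3 + (-3*R + 5) = 3 + (5 - 3*R) = 8 - 3*R)
K(7)*p(-6) + 38 = (8 - 3*7)*(-6) + 38 = (8 - 21)*(-6) + 38 = -13*(-6) + 38 = 78 + 38 = 116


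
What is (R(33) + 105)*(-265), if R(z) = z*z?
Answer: -316410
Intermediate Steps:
R(z) = z²
(R(33) + 105)*(-265) = (33² + 105)*(-265) = (1089 + 105)*(-265) = 1194*(-265) = -316410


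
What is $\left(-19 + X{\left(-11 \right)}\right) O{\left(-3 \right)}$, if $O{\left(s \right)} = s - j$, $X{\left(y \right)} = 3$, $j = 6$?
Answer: $144$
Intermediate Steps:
$O{\left(s \right)} = -6 + s$ ($O{\left(s \right)} = s - 6 = -6 + s$)
$\left(-19 + X{\left(-11 \right)}\right) O{\left(-3 \right)} = \left(-19 + 3\right) \left(-6 - 3\right) = \left(-16\right) \left(-9\right) = 144$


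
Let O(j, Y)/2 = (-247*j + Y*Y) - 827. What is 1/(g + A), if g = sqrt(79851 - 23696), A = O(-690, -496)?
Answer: 831238/690956556489 - sqrt(56155)/690956556489 ≈ 1.2027e-6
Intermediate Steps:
O(j, Y) = -1654 - 494*j + 2*Y**2 (O(j, Y) = 2*((-247*j + Y*Y) - 827) = 2*((-247*j + Y**2) - 827) = 2*((Y**2 - 247*j) - 827) = 2*(-827 + Y**2 - 247*j) = -1654 - 494*j + 2*Y**2)
A = 831238 (A = -1654 - 494*(-690) + 2*(-496)**2 = -1654 + 340860 + 2*246016 = -1654 + 340860 + 492032 = 831238)
g = sqrt(56155) ≈ 236.97
1/(g + A) = 1/(sqrt(56155) + 831238) = 1/(831238 + sqrt(56155))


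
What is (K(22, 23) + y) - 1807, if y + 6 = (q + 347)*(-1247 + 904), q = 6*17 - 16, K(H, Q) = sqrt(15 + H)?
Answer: -150332 + sqrt(37) ≈ -1.5033e+5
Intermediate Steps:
q = 86 (q = 102 - 16 = 86)
y = -148525 (y = -6 + (86 + 347)*(-1247 + 904) = -6 + 433*(-343) = -6 - 148519 = -148525)
(K(22, 23) + y) - 1807 = (sqrt(15 + 22) - 148525) - 1807 = (sqrt(37) - 148525) - 1807 = (-148525 + sqrt(37)) - 1807 = -150332 + sqrt(37)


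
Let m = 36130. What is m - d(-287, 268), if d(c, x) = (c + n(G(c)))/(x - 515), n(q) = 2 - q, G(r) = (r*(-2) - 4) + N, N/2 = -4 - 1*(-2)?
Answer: 8923259/247 ≈ 36127.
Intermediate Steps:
N = -4 (N = 2*(-4 - 1*(-2)) = 2*(-4 + 2) = 2*(-2) = -4)
G(r) = -8 - 2*r (G(r) = (r*(-2) - 4) - 4 = (-2*r - 4) - 4 = (-4 - 2*r) - 4 = -8 - 2*r)
d(c, x) = (10 + 3*c)/(-515 + x) (d(c, x) = (c + (2 - (-8 - 2*c)))/(x - 515) = (c + (2 + (8 + 2*c)))/(-515 + x) = (c + (10 + 2*c))/(-515 + x) = (10 + 3*c)/(-515 + x))
m - d(-287, 268) = 36130 - (10 + 3*(-287))/(-515 + 268) = 36130 - (10 - 861)/(-247) = 36130 - (-1)*(-851)/247 = 36130 - 1*851/247 = 36130 - 851/247 = 8923259/247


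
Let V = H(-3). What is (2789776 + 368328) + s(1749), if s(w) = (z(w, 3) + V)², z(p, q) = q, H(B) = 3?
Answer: 3158140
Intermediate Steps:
V = 3
s(w) = 36 (s(w) = (3 + 3)² = 6² = 36)
(2789776 + 368328) + s(1749) = (2789776 + 368328) + 36 = 3158104 + 36 = 3158140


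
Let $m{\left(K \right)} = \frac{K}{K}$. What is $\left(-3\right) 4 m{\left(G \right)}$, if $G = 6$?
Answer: $-12$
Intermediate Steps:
$m{\left(K \right)} = 1$
$\left(-3\right) 4 m{\left(G \right)} = \left(-3\right) 4 \cdot 1 = \left(-12\right) 1 = -12$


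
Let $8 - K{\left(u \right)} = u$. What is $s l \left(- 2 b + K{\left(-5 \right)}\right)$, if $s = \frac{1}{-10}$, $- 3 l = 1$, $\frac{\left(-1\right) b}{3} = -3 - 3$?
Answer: $- \frac{23}{30} \approx -0.76667$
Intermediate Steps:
$K{\left(u \right)} = 8 - u$
$b = 18$ ($b = - 3 \left(-3 - 3\right) = \left(-3\right) \left(-6\right) = 18$)
$l = - \frac{1}{3}$ ($l = \left(- \frac{1}{3}\right) 1 = - \frac{1}{3} \approx -0.33333$)
$s = - \frac{1}{10} \approx -0.1$
$s l \left(- 2 b + K{\left(-5 \right)}\right) = \left(- \frac{1}{10}\right) \left(- \frac{1}{3}\right) \left(\left(-2\right) 18 + \left(8 - -5\right)\right) = \frac{-36 + \left(8 + 5\right)}{30} = \frac{-36 + 13}{30} = \frac{1}{30} \left(-23\right) = - \frac{23}{30}$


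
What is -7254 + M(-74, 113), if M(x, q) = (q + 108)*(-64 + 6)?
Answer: -20072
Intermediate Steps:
M(x, q) = -6264 - 58*q (M(x, q) = (108 + q)*(-58) = -6264 - 58*q)
-7254 + M(-74, 113) = -7254 + (-6264 - 58*113) = -7254 + (-6264 - 6554) = -7254 - 12818 = -20072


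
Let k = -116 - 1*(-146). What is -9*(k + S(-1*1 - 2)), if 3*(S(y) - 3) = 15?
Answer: -342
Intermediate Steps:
S(y) = 8 (S(y) = 3 + (1/3)*15 = 3 + 5 = 8)
k = 30 (k = -116 + 146 = 30)
-9*(k + S(-1*1 - 2)) = -9*(30 + 8) = -9*38 = -342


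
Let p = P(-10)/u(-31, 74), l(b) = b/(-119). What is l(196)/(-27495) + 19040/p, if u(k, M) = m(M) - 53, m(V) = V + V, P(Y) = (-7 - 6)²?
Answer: 65035404364/6076395 ≈ 10703.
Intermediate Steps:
P(Y) = 169 (P(Y) = (-13)² = 169)
m(V) = 2*V
l(b) = -b/119 (l(b) = b*(-1/119) = -b/119)
u(k, M) = -53 + 2*M (u(k, M) = 2*M - 53 = -53 + 2*M)
p = 169/95 (p = 169/(-53 + 2*74) = 169/(-53 + 148) = 169/95 ≈ 1.7789)
l(196)/(-27495) + 19040/p = -1/119*196/(-27495) + 19040/(169/95) = -28/17*(-1/27495) + 19040*(95/169) = 28/467415 + 1808800/169 = 65035404364/6076395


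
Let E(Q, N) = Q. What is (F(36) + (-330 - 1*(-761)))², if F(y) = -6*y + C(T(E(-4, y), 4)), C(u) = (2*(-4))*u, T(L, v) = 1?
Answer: 42849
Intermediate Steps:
C(u) = -8*u
F(y) = -8 - 6*y (F(y) = -6*y - 8*1 = -6*y - 8 = -8 - 6*y)
(F(36) + (-330 - 1*(-761)))² = ((-8 - 6*36) + (-330 - 1*(-761)))² = ((-8 - 216) + (-330 + 761))² = (-224 + 431)² = 207² = 42849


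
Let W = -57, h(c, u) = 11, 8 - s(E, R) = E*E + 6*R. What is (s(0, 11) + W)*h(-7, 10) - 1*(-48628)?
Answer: 47363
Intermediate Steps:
s(E, R) = 8 - E² - 6*R (s(E, R) = 8 - (E*E + 6*R) = 8 - (E² + 6*R) = 8 + (-E² - 6*R) = 8 - E² - 6*R)
(s(0, 11) + W)*h(-7, 10) - 1*(-48628) = ((8 - 1*0² - 6*11) - 57)*11 - 1*(-48628) = ((8 - 1*0 - 66) - 57)*11 + 48628 = ((8 + 0 - 66) - 57)*11 + 48628 = (-58 - 57)*11 + 48628 = -115*11 + 48628 = -1265 + 48628 = 47363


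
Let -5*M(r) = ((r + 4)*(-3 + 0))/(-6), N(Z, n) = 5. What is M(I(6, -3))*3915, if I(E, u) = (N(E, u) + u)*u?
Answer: 783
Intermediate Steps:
I(E, u) = u*(5 + u) (I(E, u) = (5 + u)*u = u*(5 + u))
M(r) = -2/5 - r/10 (M(r) = -(r + 4)*(-3 + 0)/(5*(-6)) = -(4 + r)*(-3)*(-1)/(5*6) = -(-12 - 3*r)*(-1)/(5*6) = -(2 + r/2)/5 = -2/5 - r/10)
M(I(6, -3))*3915 = (-2/5 - (-3)*(5 - 3)/10)*3915 = (-2/5 - (-3)*2/10)*3915 = (-2/5 - 1/10*(-6))*3915 = (-2/5 + 3/5)*3915 = (1/5)*3915 = 783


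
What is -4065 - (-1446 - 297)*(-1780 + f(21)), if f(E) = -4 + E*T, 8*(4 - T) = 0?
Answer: -2967165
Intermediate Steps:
T = 4 (T = 4 - ⅛*0 = 4 + 0 = 4)
f(E) = -4 + 4*E (f(E) = -4 + E*4 = -4 + 4*E)
-4065 - (-1446 - 297)*(-1780 + f(21)) = -4065 - (-1446 - 297)*(-1780 + (-4 + 4*21)) = -4065 - (-1743)*(-1780 + (-4 + 84)) = -4065 - (-1743)*(-1780 + 80) = -4065 - (-1743)*(-1700) = -4065 - 1*2963100 = -4065 - 2963100 = -2967165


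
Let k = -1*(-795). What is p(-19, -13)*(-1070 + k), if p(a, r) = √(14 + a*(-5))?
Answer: -275*√109 ≈ -2871.1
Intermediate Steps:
p(a, r) = √(14 - 5*a)
k = 795
p(-19, -13)*(-1070 + k) = √(14 - 5*(-19))*(-1070 + 795) = √(14 + 95)*(-275) = √109*(-275) = -275*√109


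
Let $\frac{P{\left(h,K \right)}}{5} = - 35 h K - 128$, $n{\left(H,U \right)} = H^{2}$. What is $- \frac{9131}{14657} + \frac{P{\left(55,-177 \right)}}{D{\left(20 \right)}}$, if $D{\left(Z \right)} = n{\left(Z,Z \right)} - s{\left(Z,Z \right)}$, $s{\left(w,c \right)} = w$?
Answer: $\frac{4991436273}{1113932} \approx 4480.9$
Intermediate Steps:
$D{\left(Z \right)} = Z^{2} - Z$
$P{\left(h,K \right)} = -640 - 175 K h$ ($P{\left(h,K \right)} = 5 \left(- 35 h K - 128\right) = 5 \left(- 35 K h - 128\right) = 5 \left(-128 - 35 K h\right) = -640 - 175 K h$)
$- \frac{9131}{14657} + \frac{P{\left(55,-177 \right)}}{D{\left(20 \right)}} = - \frac{9131}{14657} + \frac{-640 - \left(-30975\right) 55}{20 \left(-1 + 20\right)} = \left(-9131\right) \frac{1}{14657} + \frac{-640 + 1703625}{20 \cdot 19} = - \frac{9131}{14657} + \frac{1702985}{380} = - \frac{9131}{14657} + 1702985 \cdot \frac{1}{380} = - \frac{9131}{14657} + \frac{340597}{76} = \frac{4991436273}{1113932}$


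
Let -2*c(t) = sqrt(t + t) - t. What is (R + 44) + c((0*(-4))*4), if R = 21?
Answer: 65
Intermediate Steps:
c(t) = t/2 - sqrt(2)*sqrt(t)/2 (c(t) = -(sqrt(t + t) - t)/2 = -(sqrt(2*t) - t)/2 = -(sqrt(2)*sqrt(t) - t)/2 = -(-t + sqrt(2)*sqrt(t))/2 = t/2 - sqrt(2)*sqrt(t)/2)
(R + 44) + c((0*(-4))*4) = (21 + 44) + (((0*(-4))*4)/2 - sqrt(2)*sqrt((0*(-4))*4)/2) = 65 + ((0*4)/2 - sqrt(2)*sqrt(0*4)/2) = 65 + ((1/2)*0 - sqrt(2)*sqrt(0)/2) = 65 + (0 - 1/2*sqrt(2)*0) = 65 + (0 + 0) = 65 + 0 = 65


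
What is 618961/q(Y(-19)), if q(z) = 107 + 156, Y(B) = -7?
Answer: 618961/263 ≈ 2353.5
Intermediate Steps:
q(z) = 263
618961/q(Y(-19)) = 618961/263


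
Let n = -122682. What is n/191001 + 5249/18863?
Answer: -437195439/1200950621 ≈ -0.36404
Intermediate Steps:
n/191001 + 5249/18863 = -122682/191001 + 5249/18863 = -122682*1/191001 + 5249*(1/18863) = -40894/63667 + 5249/18863 = -437195439/1200950621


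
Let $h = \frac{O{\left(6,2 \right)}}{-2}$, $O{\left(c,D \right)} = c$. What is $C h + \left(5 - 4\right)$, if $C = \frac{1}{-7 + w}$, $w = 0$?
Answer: $\frac{10}{7} \approx 1.4286$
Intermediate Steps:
$h = -3$ ($h = \frac{6}{-2} = 6 \left(- \frac{1}{2}\right) = -3$)
$C = - \frac{1}{7}$ ($C = \frac{1}{-7 + 0} = \frac{1}{-7} = - \frac{1}{7} \approx -0.14286$)
$C h + \left(5 - 4\right) = \left(- \frac{1}{7}\right) \left(-3\right) + \left(5 - 4\right) = \frac{3}{7} + \left(5 - 4\right) = \frac{3}{7} + 1 = \frac{10}{7}$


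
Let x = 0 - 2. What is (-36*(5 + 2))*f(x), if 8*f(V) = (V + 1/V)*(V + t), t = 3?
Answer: 315/4 ≈ 78.750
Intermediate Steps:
x = -2
f(V) = (3 + V)*(V + 1/V)/8 (f(V) = ((V + 1/V)*(V + 3))/8 = ((V + 1/V)*(3 + V))/8 = ((3 + V)*(V + 1/V))/8 = (3 + V)*(V + 1/V)/8)
(-36*(5 + 2))*f(x) = (-36*(5 + 2))*((⅛)*(3 - 2*(1 + (-2)² + 3*(-2)))/(-2)) = (-36*7)*((⅛)*(-½)*(3 - 2*(1 + 4 - 6))) = (-4*63)*((⅛)*(-½)*(3 - 2*(-1))) = -63*(-1)*(3 + 2)/(2*2) = -63*(-1)*5/(2*2) = -252*(-5/16) = 315/4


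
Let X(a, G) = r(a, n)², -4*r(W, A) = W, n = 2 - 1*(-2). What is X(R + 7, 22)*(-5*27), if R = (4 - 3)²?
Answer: -540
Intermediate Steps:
n = 4 (n = 2 + 2 = 4)
R = 1 (R = 1² = 1)
r(W, A) = -W/4
X(a, G) = a²/16 (X(a, G) = (-a/4)² = a²/16)
X(R + 7, 22)*(-5*27) = ((1 + 7)²/16)*(-5*27) = ((1/16)*8²)*(-135) = ((1/16)*64)*(-135) = 4*(-135) = -540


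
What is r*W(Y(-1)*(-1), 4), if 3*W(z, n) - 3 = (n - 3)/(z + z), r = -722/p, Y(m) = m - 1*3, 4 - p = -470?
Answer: -9025/5688 ≈ -1.5867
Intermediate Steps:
p = 474 (p = 4 - 1*(-470) = 4 + 470 = 474)
Y(m) = -3 + m (Y(m) = m - 3 = -3 + m)
r = -361/237 (r = -722/474 = -722*1/474 = -361/237 ≈ -1.5232)
W(z, n) = 1 + (-3 + n)/(6*z) (W(z, n) = 1 + ((n - 3)/(z + z))/3 = 1 + ((-3 + n)/((2*z)))/3 = 1 + ((-3 + n)*(1/(2*z)))/3 = 1 + ((-3 + n)/(2*z))/3 = 1 + (-3 + n)/(6*z))
r*W(Y(-1)*(-1), 4) = -361*(-3 + 4 + 6*((-3 - 1)*(-1)))/(1422*((-3 - 1)*(-1))) = -361*(-3 + 4 + 6*(-4*(-1)))/(1422*((-4*(-1)))) = -361*(-3 + 4 + 6*4)/(1422*4) = -361*(-3 + 4 + 24)/(1422*4) = -361*25/(1422*4) = -361/237*25/24 = -9025/5688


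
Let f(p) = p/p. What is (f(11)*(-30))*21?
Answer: -630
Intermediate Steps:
f(p) = 1
(f(11)*(-30))*21 = (1*(-30))*21 = -30*21 = -630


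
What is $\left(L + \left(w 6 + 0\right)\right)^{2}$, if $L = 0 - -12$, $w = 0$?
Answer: $144$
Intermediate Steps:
$L = 12$ ($L = 0 + 12 = 12$)
$\left(L + \left(w 6 + 0\right)\right)^{2} = \left(12 + \left(0 \cdot 6 + 0\right)\right)^{2} = \left(12 + \left(0 + 0\right)\right)^{2} = \left(12 + 0\right)^{2} = 12^{2} = 144$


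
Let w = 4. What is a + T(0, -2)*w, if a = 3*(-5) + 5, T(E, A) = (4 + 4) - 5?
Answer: 2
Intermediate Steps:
T(E, A) = 3 (T(E, A) = 8 - 5 = 3)
a = -10 (a = -15 + 5 = -10)
a + T(0, -2)*w = -10 + 3*4 = -10 + 12 = 2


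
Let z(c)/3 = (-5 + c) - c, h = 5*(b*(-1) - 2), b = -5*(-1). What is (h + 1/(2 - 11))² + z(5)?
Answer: 98641/81 ≈ 1217.8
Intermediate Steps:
b = 5
h = -35 (h = 5*(5*(-1) - 2) = 5*(-5 - 2) = 5*(-7) = -35)
z(c) = -15 (z(c) = 3*((-5 + c) - c) = 3*(-5) = -15)
(h + 1/(2 - 11))² + z(5) = (-35 + 1/(2 - 11))² - 15 = (-35 + 1/(-9))² - 15 = (-35 - ⅑)² - 15 = (-316/9)² - 15 = 99856/81 - 15 = 98641/81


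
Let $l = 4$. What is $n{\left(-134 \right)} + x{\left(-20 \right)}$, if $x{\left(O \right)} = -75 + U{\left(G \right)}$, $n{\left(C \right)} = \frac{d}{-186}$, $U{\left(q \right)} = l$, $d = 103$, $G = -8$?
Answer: $- \frac{13309}{186} \approx -71.554$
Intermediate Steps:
$U{\left(q \right)} = 4$
$n{\left(C \right)} = - \frac{103}{186}$ ($n{\left(C \right)} = \frac{103}{-186} = 103 \left(- \frac{1}{186}\right) = - \frac{103}{186}$)
$x{\left(O \right)} = -71$ ($x{\left(O \right)} = -75 + 4 = -71$)
$n{\left(-134 \right)} + x{\left(-20 \right)} = - \frac{103}{186} - 71 = - \frac{13309}{186}$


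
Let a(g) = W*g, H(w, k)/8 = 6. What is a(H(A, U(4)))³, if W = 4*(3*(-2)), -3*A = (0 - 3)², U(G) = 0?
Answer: -1528823808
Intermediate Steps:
A = -3 (A = -(0 - 3)²/3 = -⅓*(-3)² = -⅓*9 = -3)
H(w, k) = 48 (H(w, k) = 8*6 = 48)
W = -24 (W = 4*(-6) = -24)
a(g) = -24*g
a(H(A, U(4)))³ = (-24*48)³ = (-1152)³ = -1528823808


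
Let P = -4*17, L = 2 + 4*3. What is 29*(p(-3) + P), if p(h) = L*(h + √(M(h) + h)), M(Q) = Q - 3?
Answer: -3190 + 1218*I ≈ -3190.0 + 1218.0*I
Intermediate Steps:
M(Q) = -3 + Q
L = 14 (L = 2 + 12 = 14)
p(h) = 14*h + 14*√(-3 + 2*h) (p(h) = 14*(h + √((-3 + h) + h)) = 14*(h + √(-3 + 2*h)) = 14*h + 14*√(-3 + 2*h))
P = -68
29*(p(-3) + P) = 29*((14*(-3) + 14*√(-3 + 2*(-3))) - 68) = 29*((-42 + 14*√(-3 - 6)) - 68) = 29*((-42 + 14*√(-9)) - 68) = 29*((-42 + 14*(3*I)) - 68) = 29*((-42 + 42*I) - 68) = 29*(-110 + 42*I) = -3190 + 1218*I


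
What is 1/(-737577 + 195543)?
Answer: -1/542034 ≈ -1.8449e-6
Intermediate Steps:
1/(-737577 + 195543) = 1/(-542034) = -1/542034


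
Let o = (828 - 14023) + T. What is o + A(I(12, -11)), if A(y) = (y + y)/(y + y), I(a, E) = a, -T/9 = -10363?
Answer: 80073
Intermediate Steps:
T = 93267 (T = -9*(-10363) = 93267)
o = 80072 (o = (828 - 14023) + 93267 = -13195 + 93267 = 80072)
A(y) = 1 (A(y) = (2*y)/((2*y)) = (2*y)*(1/(2*y)) = 1)
o + A(I(12, -11)) = 80072 + 1 = 80073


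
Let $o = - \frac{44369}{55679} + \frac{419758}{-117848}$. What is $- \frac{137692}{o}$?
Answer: $\frac{34749535476464}{1100019369} \approx 31590.0$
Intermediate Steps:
$o = - \frac{1100019369}{252371492}$ ($o = \left(-44369\right) \frac{1}{55679} + 419758 \left(- \frac{1}{117848}\right) = - \frac{3413}{4283} - \frac{209879}{58924} = - \frac{1100019369}{252371492} \approx -4.3587$)
$- \frac{137692}{o} = - \frac{137692}{- \frac{1100019369}{252371492}} = \left(-137692\right) \left(- \frac{252371492}{1100019369}\right) = \frac{34749535476464}{1100019369}$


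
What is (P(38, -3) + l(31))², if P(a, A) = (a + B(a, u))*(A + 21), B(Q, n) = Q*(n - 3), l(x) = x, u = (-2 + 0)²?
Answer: 1957201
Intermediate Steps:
u = 4 (u = (-2)² = 4)
B(Q, n) = Q*(-3 + n)
P(a, A) = 2*a*(21 + A) (P(a, A) = (a + a*(-3 + 4))*(A + 21) = (a + a*1)*(21 + A) = (a + a)*(21 + A) = (2*a)*(21 + A) = 2*a*(21 + A))
(P(38, -3) + l(31))² = (2*38*(21 - 3) + 31)² = (2*38*18 + 31)² = (1368 + 31)² = 1399² = 1957201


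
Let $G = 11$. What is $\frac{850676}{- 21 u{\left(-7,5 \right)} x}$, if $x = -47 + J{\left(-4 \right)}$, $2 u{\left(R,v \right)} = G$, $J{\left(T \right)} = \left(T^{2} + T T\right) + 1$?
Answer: $\frac{850676}{1617} \approx 526.08$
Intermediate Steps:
$J{\left(T \right)} = 1 + 2 T^{2}$ ($J{\left(T \right)} = \left(T^{2} + T^{2}\right) + 1 = 2 T^{2} + 1 = 1 + 2 T^{2}$)
$u{\left(R,v \right)} = \frac{11}{2}$ ($u{\left(R,v \right)} = \frac{1}{2} \cdot 11 = \frac{11}{2}$)
$x = -14$ ($x = -47 + \left(1 + 2 \left(-4\right)^{2}\right) = -47 + \left(1 + 2 \cdot 16\right) = -47 + \left(1 + 32\right) = -47 + 33 = -14$)
$\frac{850676}{- 21 u{\left(-7,5 \right)} x} = \frac{850676}{\left(-21\right) \frac{11}{2} \left(-14\right)} = \frac{850676}{\left(- \frac{231}{2}\right) \left(-14\right)} = \frac{850676}{1617}$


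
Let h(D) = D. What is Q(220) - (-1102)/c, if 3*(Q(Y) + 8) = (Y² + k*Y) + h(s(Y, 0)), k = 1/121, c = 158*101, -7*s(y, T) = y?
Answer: 29703327169/1843149 ≈ 16116.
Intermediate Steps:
s(y, T) = -y/7
c = 15958
k = 1/121 ≈ 0.0082645
Q(Y) = -8 - 38*Y/847 + Y²/3 (Q(Y) = -8 + ((Y² + Y/121) - Y/7)/3 = -8 + (Y² - 114*Y/847)/3 = -8 + (-38*Y/847 + Y²/3) = -8 - 38*Y/847 + Y²/3)
Q(220) - (-1102)/c = (-8 - 38/847*220 + (⅓)*220²) - (-1102)/15958 = (-8 - 760/77 + (⅓)*48400) - (-1102)/15958 = (-8 - 760/77 + 48400/3) - 1*(-551/7979) = 3722672/231 + 551/7979 = 29703327169/1843149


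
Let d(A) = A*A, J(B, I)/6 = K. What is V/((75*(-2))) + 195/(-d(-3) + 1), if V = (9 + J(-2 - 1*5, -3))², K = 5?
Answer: -6903/200 ≈ -34.515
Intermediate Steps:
J(B, I) = 30 (J(B, I) = 6*5 = 30)
d(A) = A²
V = 1521 (V = (9 + 30)² = 39² = 1521)
V/((75*(-2))) + 195/(-d(-3) + 1) = 1521/((75*(-2))) + 195/(-1*(-3)² + 1) = 1521/(-150) + 195/(-1*9 + 1) = 1521*(-1/150) + 195/(-9 + 1) = -507/50 + 195/(-8) = -507/50 + 195*(-⅛) = -507/50 - 195/8 = -6903/200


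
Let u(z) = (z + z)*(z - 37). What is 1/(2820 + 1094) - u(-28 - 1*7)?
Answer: -19726559/3914 ≈ -5040.0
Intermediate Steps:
u(z) = 2*z*(-37 + z) (u(z) = (2*z)*(-37 + z) = 2*z*(-37 + z))
1/(2820 + 1094) - u(-28 - 1*7) = 1/(2820 + 1094) - 2*(-28 - 1*7)*(-37 + (-28 - 1*7)) = 1/3914 - 2*(-28 - 7)*(-37 + (-28 - 7)) = 1/3914 - 2*(-35)*(-37 - 35) = 1/3914 - 2*(-35)*(-72) = 1/3914 - 1*5040 = 1/3914 - 5040 = -19726559/3914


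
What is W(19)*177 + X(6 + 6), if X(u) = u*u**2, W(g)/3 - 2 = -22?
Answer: -8892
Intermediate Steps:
W(g) = -60 (W(g) = 6 + 3*(-22) = 6 - 66 = -60)
X(u) = u**3
W(19)*177 + X(6 + 6) = -60*177 + (6 + 6)**3 = -10620 + 12**3 = -10620 + 1728 = -8892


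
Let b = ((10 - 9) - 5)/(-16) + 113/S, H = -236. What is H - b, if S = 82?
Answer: -38971/164 ≈ -237.63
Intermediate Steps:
b = 267/164 (b = ((10 - 9) - 5)/(-16) + 113/82 = (1 - 5)*(-1/16) + 113*(1/82) = -4*(-1/16) + 113/82 = ¼ + 113/82 = 267/164 ≈ 1.6280)
H - b = -236 - 1*267/164 = -236 - 267/164 = -38971/164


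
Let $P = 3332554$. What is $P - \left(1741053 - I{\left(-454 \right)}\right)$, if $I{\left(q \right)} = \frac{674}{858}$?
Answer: $\frac{682754266}{429} \approx 1.5915 \cdot 10^{6}$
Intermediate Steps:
$I{\left(q \right)} = \frac{337}{429}$ ($I{\left(q \right)} = 674 \cdot \frac{1}{858} = \frac{337}{429}$)
$P - \left(1741053 - I{\left(-454 \right)}\right) = 3332554 - \left(1741053 - \frac{337}{429}\right) = 3332554 - \frac{746911400}{429} = \frac{682754266}{429}$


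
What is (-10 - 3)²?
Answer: 169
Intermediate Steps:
(-10 - 3)² = (-13)² = 169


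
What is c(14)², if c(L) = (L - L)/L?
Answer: 0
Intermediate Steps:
c(L) = 0 (c(L) = 0/L = 0)
c(14)² = 0² = 0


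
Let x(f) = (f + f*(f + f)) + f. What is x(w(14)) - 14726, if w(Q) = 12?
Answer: -14414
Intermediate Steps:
x(f) = 2*f + 2*f² (x(f) = (f + f*(2*f)) + f = (f + 2*f²) + f = 2*f + 2*f²)
x(w(14)) - 14726 = 2*12*(1 + 12) - 14726 = 2*12*13 - 14726 = 312 - 14726 = -14414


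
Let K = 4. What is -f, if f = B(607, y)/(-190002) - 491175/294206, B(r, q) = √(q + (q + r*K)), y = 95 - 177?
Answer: 491175/294206 + √566/95001 ≈ 1.6697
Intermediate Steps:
y = -82
B(r, q) = √(2*q + 4*r) (B(r, q) = √(q + (q + r*4)) = √(q + (q + 4*r)) = √(2*q + 4*r))
f = -491175/294206 - √566/95001 (f = √(2*(-82) + 4*607)/(-190002) - 491175/294206 = √(-164 + 2428)*(-1/190002) - 491175*1/294206 = √2264*(-1/190002) - 491175/294206 = (2*√566)*(-1/190002) - 491175/294206 = -√566/95001 - 491175/294206 = -491175/294206 - √566/95001 ≈ -1.6697)
-f = -(-491175/294206 - √566/95001) = 491175/294206 + √566/95001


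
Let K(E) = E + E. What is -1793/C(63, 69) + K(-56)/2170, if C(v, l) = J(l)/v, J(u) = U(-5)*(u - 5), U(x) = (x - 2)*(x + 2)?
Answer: -834257/9920 ≈ -84.099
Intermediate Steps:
U(x) = (-2 + x)*(2 + x)
J(u) = -105 + 21*u (J(u) = (-4 + (-5)**2)*(u - 5) = (-4 + 25)*(-5 + u) = 21*(-5 + u) = -105 + 21*u)
C(v, l) = (-105 + 21*l)/v
K(E) = 2*E
-1793/C(63, 69) + K(-56)/2170 = -1793*3/(-5 + 69) + (2*(-56))/2170 = -1793/(21*(1/63)*64) - 112*1/2170 = -1793/64/3 - 8/155 = -1793*3/64 - 8/155 = -5379/64 - 8/155 = -834257/9920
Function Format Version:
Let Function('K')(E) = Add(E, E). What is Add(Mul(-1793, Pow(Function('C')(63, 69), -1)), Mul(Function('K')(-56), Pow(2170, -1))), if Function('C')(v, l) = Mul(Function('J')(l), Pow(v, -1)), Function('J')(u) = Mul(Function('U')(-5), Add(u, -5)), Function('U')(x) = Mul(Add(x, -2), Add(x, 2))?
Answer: Rational(-834257, 9920) ≈ -84.099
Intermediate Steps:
Function('U')(x) = Mul(Add(-2, x), Add(2, x))
Function('J')(u) = Add(-105, Mul(21, u)) (Function('J')(u) = Mul(Add(-4, Pow(-5, 2)), Add(u, -5)) = Mul(Add(-4, 25), Add(-5, u)) = Mul(21, Add(-5, u)) = Add(-105, Mul(21, u)))
Function('C')(v, l) = Mul(Pow(v, -1), Add(-105, Mul(21, l))) (Function('C')(v, l) = Mul(Add(-105, Mul(21, l)), Pow(v, -1)) = Mul(Pow(v, -1), Add(-105, Mul(21, l))))
Function('K')(E) = Mul(2, E)
Add(Mul(-1793, Pow(Function('C')(63, 69), -1)), Mul(Function('K')(-56), Pow(2170, -1))) = Add(Mul(-1793, Pow(Mul(21, Pow(63, -1), Add(-5, 69)), -1)), Mul(Mul(2, -56), Pow(2170, -1))) = Add(Mul(-1793, Pow(Mul(21, Rational(1, 63), 64), -1)), Mul(-112, Rational(1, 2170))) = Add(Mul(-1793, Pow(Rational(64, 3), -1)), Rational(-8, 155)) = Add(Mul(-1793, Rational(3, 64)), Rational(-8, 155)) = Add(Rational(-5379, 64), Rational(-8, 155)) = Rational(-834257, 9920)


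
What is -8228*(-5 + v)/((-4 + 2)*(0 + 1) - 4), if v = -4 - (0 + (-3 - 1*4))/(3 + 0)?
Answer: -82280/9 ≈ -9142.2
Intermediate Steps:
v = -5/3 (v = -4 - (0 + (-3 - 4))/3 = -4 - (0 - 7)/3 = -4 - (-7)/3 = -4 - 1*(-7/3) = -4 + 7/3 = -5/3 ≈ -1.6667)
-8228*(-5 + v)/((-4 + 2)*(0 + 1) - 4) = -8228*(-5 - 5/3)/((-4 + 2)*(0 + 1) - 4) = -(-164560)/(3*(-2*1 - 4)) = -(-164560)/(3*(-2 - 4)) = -(-164560)/(3*(-6)) = -(-164560)*(-1)/(3*6) = -8228*10/9 = -82280/9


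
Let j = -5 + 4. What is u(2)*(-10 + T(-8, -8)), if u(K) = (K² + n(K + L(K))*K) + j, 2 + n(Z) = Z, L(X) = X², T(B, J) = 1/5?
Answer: -539/5 ≈ -107.80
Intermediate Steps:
T(B, J) = ⅕
j = -1
n(Z) = -2 + Z
u(K) = -1 + K² + K*(-2 + K + K²) (u(K) = (K² + (-2 + (K + K²))*K) - 1 = (K² + (-2 + K + K²)*K) - 1 = (K² + K*(-2 + K + K²)) - 1 = -1 + K² + K*(-2 + K + K²))
u(2)*(-10 + T(-8, -8)) = (-1 + 2² + 2*(-2 + 2 + 2²))*(-10 + ⅕) = (-1 + 4 + 2*(-2 + 2 + 4))*(-49/5) = (-1 + 4 + 2*4)*(-49/5) = (-1 + 4 + 8)*(-49/5) = 11*(-49/5) = -539/5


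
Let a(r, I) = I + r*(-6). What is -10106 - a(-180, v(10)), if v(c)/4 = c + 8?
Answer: -11258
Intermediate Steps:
v(c) = 32 + 4*c (v(c) = 4*(c + 8) = 4*(8 + c) = 32 + 4*c)
a(r, I) = I - 6*r
-10106 - a(-180, v(10)) = -10106 - ((32 + 4*10) - 6*(-180)) = -10106 - ((32 + 40) + 1080) = -10106 - (72 + 1080) = -10106 - 1*1152 = -10106 - 1152 = -11258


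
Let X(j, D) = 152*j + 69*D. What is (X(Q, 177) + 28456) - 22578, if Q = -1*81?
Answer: 5779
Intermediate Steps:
Q = -81
X(j, D) = 69*D + 152*j
(X(Q, 177) + 28456) - 22578 = ((69*177 + 152*(-81)) + 28456) - 22578 = ((12213 - 12312) + 28456) - 22578 = (-99 + 28456) - 22578 = 28357 - 22578 = 5779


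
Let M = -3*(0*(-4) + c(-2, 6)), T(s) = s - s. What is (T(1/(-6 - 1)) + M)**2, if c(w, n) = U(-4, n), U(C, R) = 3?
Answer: 81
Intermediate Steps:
T(s) = 0
c(w, n) = 3
M = -9 (M = -3*(0*(-4) + 3) = -3*(0 + 3) = -3*3 = -9)
(T(1/(-6 - 1)) + M)**2 = (0 - 9)**2 = (-9)**2 = 81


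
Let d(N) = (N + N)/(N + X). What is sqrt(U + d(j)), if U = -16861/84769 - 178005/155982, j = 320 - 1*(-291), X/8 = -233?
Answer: I*sqrt(70615513787781000495682162)/5522571670658 ≈ 1.5216*I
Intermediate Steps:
X = -1864 (X = 8*(-233) = -1864)
j = 611 (j = 320 + 291 = 611)
d(N) = 2*N/(-1864 + N) (d(N) = (N + N)/(N - 1864) = (2*N)/(-1864 + N) = 2*N/(-1864 + N))
U = -5906439449/4407479386 (U = -16861*1/84769 - 178005*1/155982 = -16861/84769 - 59335/51994 = -5906439449/4407479386 ≈ -1.3401)
sqrt(U + d(j)) = sqrt(-5906439449/4407479386 + 2*611/(-1864 + 611)) = sqrt(-5906439449/4407479386 + 2*611/(-1253)) = sqrt(-5906439449/4407479386 + 2*611*(-1/1253)) = sqrt(-5906439449/4407479386 - 1222/1253) = sqrt(-12786708439289/5522571670658) = I*sqrt(70615513787781000495682162)/5522571670658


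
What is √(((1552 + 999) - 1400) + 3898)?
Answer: 3*√561 ≈ 71.056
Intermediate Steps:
√(((1552 + 999) - 1400) + 3898) = √((2551 - 1400) + 3898) = √(1151 + 3898) = √5049 = 3*√561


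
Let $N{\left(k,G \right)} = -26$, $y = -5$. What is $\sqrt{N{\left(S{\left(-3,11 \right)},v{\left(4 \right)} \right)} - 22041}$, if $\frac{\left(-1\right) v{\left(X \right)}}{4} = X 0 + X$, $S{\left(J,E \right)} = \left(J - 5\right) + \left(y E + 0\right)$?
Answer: $i \sqrt{22067} \approx 148.55 i$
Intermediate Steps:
$S{\left(J,E \right)} = -5 + J - 5 E$ ($S{\left(J,E \right)} = \left(J - 5\right) + \left(- 5 E + 0\right) = \left(-5 + J\right) - 5 E = -5 + J - 5 E$)
$v{\left(X \right)} = - 4 X$ ($v{\left(X \right)} = - 4 \left(X 0 + X\right) = - 4 \left(0 + X\right) = - 4 X$)
$\sqrt{N{\left(S{\left(-3,11 \right)},v{\left(4 \right)} \right)} - 22041} = \sqrt{-26 - 22041} = \sqrt{-22067} = i \sqrt{22067}$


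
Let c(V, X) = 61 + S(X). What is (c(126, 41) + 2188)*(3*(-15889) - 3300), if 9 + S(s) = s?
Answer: -116255727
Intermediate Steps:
S(s) = -9 + s
c(V, X) = 52 + X (c(V, X) = 61 + (-9 + X) = 52 + X)
(c(126, 41) + 2188)*(3*(-15889) - 3300) = ((52 + 41) + 2188)*(3*(-15889) - 3300) = (93 + 2188)*(-47667 - 3300) = 2281*(-50967) = -116255727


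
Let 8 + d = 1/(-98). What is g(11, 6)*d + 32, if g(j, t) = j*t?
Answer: -24337/49 ≈ -496.67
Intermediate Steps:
d = -785/98 (d = -8 + 1/(-98) = -8 - 1/98 = -785/98 ≈ -8.0102)
g(11, 6)*d + 32 = (11*6)*(-785/98) + 32 = 66*(-785/98) + 32 = -25905/49 + 32 = -24337/49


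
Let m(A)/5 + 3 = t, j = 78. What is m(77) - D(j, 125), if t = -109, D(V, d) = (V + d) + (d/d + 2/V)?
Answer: -29797/39 ≈ -764.03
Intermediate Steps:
D(V, d) = 1 + V + d + 2/V (D(V, d) = (V + d) + (1 + 2/V) = 1 + V + d + 2/V)
m(A) = -560 (m(A) = -15 + 5*(-109) = -15 - 545 = -560)
m(77) - D(j, 125) = -560 - (1 + 78 + 125 + 2/78) = -560 - (1 + 78 + 125 + 2*(1/78)) = -560 - (1 + 78 + 125 + 1/39) = -560 - 1*7957/39 = -560 - 7957/39 = -29797/39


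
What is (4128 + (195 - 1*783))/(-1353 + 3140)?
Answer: 3540/1787 ≈ 1.9810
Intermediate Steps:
(4128 + (195 - 1*783))/(-1353 + 3140) = (4128 + (195 - 783))/1787 = (4128 - 588)*(1/1787) = 3540*(1/1787) = 3540/1787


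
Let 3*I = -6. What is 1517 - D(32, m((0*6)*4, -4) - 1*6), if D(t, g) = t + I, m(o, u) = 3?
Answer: 1487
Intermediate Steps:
I = -2 (I = (1/3)*(-6) = -2)
D(t, g) = -2 + t (D(t, g) = t - 2 = -2 + t)
1517 - D(32, m((0*6)*4, -4) - 1*6) = 1517 - (-2 + 32) = 1517 - 1*30 = 1517 - 30 = 1487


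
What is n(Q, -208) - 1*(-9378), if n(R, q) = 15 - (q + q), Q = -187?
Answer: 9809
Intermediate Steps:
n(R, q) = 15 - 2*q
n(Q, -208) - 1*(-9378) = (15 - 2*(-208)) - 1*(-9378) = (15 + 416) + 9378 = 431 + 9378 = 9809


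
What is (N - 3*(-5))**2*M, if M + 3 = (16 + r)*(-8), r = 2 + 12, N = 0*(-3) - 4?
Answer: -29403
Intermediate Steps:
N = -4 (N = 0 - 4 = -4)
r = 14
M = -243 (M = -3 + (16 + 14)*(-8) = -3 + 30*(-8) = -3 - 240 = -243)
(N - 3*(-5))**2*M = (-4 - 3*(-5))**2*(-243) = (-4 + 15)**2*(-243) = 11**2*(-243) = 121*(-243) = -29403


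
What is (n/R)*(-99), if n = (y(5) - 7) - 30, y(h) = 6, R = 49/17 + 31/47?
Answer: 2452131/2830 ≈ 866.48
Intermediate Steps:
R = 2830/799 (R = 49*(1/17) + 31*(1/47) = 49/17 + 31/47 = 2830/799 ≈ 3.5419)
n = -31 (n = (6 - 7) - 30 = -1 - 30 = -31)
(n/R)*(-99) = (-31/(2830/799))*(-99) = ((799/2830)*(-31))*(-99) = -24769/2830*(-99) = 2452131/2830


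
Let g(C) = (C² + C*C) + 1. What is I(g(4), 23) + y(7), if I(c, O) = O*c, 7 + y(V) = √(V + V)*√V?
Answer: 752 + 7*√2 ≈ 761.90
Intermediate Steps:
g(C) = 1 + 2*C² (g(C) = (C² + C²) + 1 = 2*C² + 1 = 1 + 2*C²)
y(V) = -7 + V*√2 (y(V) = -7 + √(V + V)*√V = -7 + √(2*V)*√V = -7 + (√2*√V)*√V = -7 + V*√2)
I(g(4), 23) + y(7) = 23*(1 + 2*4²) + (-7 + 7*√2) = 23*(1 + 2*16) + (-7 + 7*√2) = 23*(1 + 32) + (-7 + 7*√2) = 23*33 + (-7 + 7*√2) = 759 + (-7 + 7*√2) = 752 + 7*√2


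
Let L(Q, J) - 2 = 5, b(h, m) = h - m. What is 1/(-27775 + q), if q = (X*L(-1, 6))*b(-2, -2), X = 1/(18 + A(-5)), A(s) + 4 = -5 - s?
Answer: -1/27775 ≈ -3.6004e-5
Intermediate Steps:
L(Q, J) = 7 (L(Q, J) = 2 + 5 = 7)
A(s) = -9 - s (A(s) = -4 + (-5 - s) = -9 - s)
X = 1/14 (X = 1/(18 + (-9 - 1*(-5))) = 1/(18 + (-9 + 5)) = 1/(18 - 4) = 1/14 ≈ 0.071429)
q = 0 (q = ((1/14)*7)*(-2 - 1*(-2)) = (-2 + 2)/2 = (½)*0 = 0)
1/(-27775 + q) = 1/(-27775 + 0) = 1/(-27775) = -1/27775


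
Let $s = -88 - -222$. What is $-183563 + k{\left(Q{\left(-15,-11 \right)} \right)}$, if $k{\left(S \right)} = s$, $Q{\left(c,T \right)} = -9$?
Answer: $-183429$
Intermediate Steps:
$s = 134$ ($s = -88 + 222 = 134$)
$k{\left(S \right)} = 134$
$-183563 + k{\left(Q{\left(-15,-11 \right)} \right)} = -183563 + 134 = -183429$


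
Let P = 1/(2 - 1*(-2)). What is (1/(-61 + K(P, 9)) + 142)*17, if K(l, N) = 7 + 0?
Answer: 130339/54 ≈ 2413.7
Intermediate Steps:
P = ¼ (P = 1/(2 + 2) = 1/4 = ¼ ≈ 0.25000)
K(l, N) = 7
(1/(-61 + K(P, 9)) + 142)*17 = (1/(-61 + 7) + 142)*17 = (1/(-54) + 142)*17 = (-1/54 + 142)*17 = (7667/54)*17 = 130339/54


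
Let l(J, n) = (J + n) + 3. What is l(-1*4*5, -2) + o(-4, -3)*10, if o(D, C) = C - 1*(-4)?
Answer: -9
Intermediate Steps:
o(D, C) = 4 + C (o(D, C) = C + 4 = 4 + C)
l(J, n) = 3 + J + n
l(-1*4*5, -2) + o(-4, -3)*10 = (3 - 1*4*5 - 2) + (4 - 3)*10 = (3 - 4*5 - 2) + 1*10 = (3 - 20 - 2) + 10 = -19 + 10 = -9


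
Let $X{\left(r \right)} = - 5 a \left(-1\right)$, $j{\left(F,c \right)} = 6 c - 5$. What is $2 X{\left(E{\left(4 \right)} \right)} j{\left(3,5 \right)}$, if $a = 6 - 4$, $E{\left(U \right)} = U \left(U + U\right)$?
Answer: $500$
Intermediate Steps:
$E{\left(U \right)} = 2 U^{2}$ ($E{\left(U \right)} = U 2 U = 2 U^{2}$)
$j{\left(F,c \right)} = -5 + 6 c$
$a = 2$
$X{\left(r \right)} = 10$ ($X{\left(r \right)} = \left(-5\right) 2 \left(-1\right) = \left(-10\right) \left(-1\right) = 10$)
$2 X{\left(E{\left(4 \right)} \right)} j{\left(3,5 \right)} = 2 \cdot 10 \left(-5 + 6 \cdot 5\right) = 20 \left(-5 + 30\right) = 20 \cdot 25 = 500$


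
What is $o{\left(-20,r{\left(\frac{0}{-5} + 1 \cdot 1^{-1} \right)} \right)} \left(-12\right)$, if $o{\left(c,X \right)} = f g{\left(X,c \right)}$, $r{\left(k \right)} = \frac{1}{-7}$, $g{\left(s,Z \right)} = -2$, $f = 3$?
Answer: $72$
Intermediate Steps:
$r{\left(k \right)} = - \frac{1}{7}$
$o{\left(c,X \right)} = -6$ ($o{\left(c,X \right)} = 3 \left(-2\right) = -6$)
$o{\left(-20,r{\left(\frac{0}{-5} + 1 \cdot 1^{-1} \right)} \right)} \left(-12\right) = \left(-6\right) \left(-12\right) = 72$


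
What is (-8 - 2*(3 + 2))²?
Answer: 324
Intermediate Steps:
(-8 - 2*(3 + 2))² = (-8 - 2*5)² = (-8 - 10)² = (-18)² = 324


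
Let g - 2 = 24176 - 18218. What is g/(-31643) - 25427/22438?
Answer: -938317041/710005634 ≈ -1.3216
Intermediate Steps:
g = 5960 (g = 2 + (24176 - 18218) = 2 + 5958 = 5960)
g/(-31643) - 25427/22438 = 5960/(-31643) - 25427/22438 = 5960*(-1/31643) - 25427*1/22438 = -5960/31643 - 25427/22438 = -938317041/710005634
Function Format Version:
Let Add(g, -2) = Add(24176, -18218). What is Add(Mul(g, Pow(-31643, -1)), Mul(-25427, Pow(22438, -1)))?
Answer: Rational(-938317041, 710005634) ≈ -1.3216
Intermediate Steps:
g = 5960 (g = Add(2, Add(24176, -18218)) = Add(2, 5958) = 5960)
Add(Mul(g, Pow(-31643, -1)), Mul(-25427, Pow(22438, -1))) = Add(Mul(5960, Pow(-31643, -1)), Mul(-25427, Pow(22438, -1))) = Add(Mul(5960, Rational(-1, 31643)), Mul(-25427, Rational(1, 22438))) = Add(Rational(-5960, 31643), Rational(-25427, 22438)) = Rational(-938317041, 710005634)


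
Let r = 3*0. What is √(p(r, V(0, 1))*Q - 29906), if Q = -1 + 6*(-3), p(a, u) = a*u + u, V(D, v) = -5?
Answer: I*√29811 ≈ 172.66*I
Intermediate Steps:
r = 0
p(a, u) = u + a*u
Q = -19 (Q = -1 - 18 = -19)
√(p(r, V(0, 1))*Q - 29906) = √(-5*(1 + 0)*(-19) - 29906) = √(-5*1*(-19) - 29906) = √(-5*(-19) - 29906) = √(95 - 29906) = √(-29811) = I*√29811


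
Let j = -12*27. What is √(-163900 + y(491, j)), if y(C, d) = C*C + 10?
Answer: √77191 ≈ 277.83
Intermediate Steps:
j = -324
y(C, d) = 10 + C² (y(C, d) = C² + 10 = 10 + C²)
√(-163900 + y(491, j)) = √(-163900 + (10 + 491²)) = √(-163900 + (10 + 241081)) = √(-163900 + 241091) = √77191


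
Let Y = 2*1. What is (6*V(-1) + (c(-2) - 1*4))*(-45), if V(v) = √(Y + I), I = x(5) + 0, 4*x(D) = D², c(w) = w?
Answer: 270 - 135*√33 ≈ -505.52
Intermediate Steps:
x(D) = D²/4
I = 25/4 (I = (¼)*5² + 0 = (¼)*25 + 0 = 25/4 + 0 = 25/4 ≈ 6.2500)
Y = 2
V(v) = √33/2 (V(v) = √(2 + 25/4) = √(33/4) = √33/2)
(6*V(-1) + (c(-2) - 1*4))*(-45) = (6*(√33/2) + (-2 - 1*4))*(-45) = (3*√33 + (-2 - 4))*(-45) = (3*√33 - 6)*(-45) = (-6 + 3*√33)*(-45) = 270 - 135*√33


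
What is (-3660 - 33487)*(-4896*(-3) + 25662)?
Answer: -1498881450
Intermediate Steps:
(-3660 - 33487)*(-4896*(-3) + 25662) = -37147*(14688 + 25662) = -37147*40350 = -1498881450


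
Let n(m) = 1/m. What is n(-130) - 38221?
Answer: -4968731/130 ≈ -38221.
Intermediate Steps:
n(-130) - 38221 = 1/(-130) - 38221 = -1/130 - 38221 = -4968731/130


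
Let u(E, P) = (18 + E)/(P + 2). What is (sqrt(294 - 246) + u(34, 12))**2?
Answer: 3028/49 + 208*sqrt(3)/7 ≈ 113.26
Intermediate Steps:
u(E, P) = (18 + E)/(2 + P)
(sqrt(294 - 246) + u(34, 12))**2 = (sqrt(294 - 246) + (18 + 34)/(2 + 12))**2 = (sqrt(48) + 52/14)**2 = (4*sqrt(3) + (1/14)*52)**2 = (4*sqrt(3) + 26/7)**2 = (26/7 + 4*sqrt(3))**2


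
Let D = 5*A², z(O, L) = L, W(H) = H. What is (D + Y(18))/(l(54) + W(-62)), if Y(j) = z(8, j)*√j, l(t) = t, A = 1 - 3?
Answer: -5/2 - 27*√2/4 ≈ -12.046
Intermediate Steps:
A = -2
D = 20 (D = 5*(-2)² = 5*4 = 20)
Y(j) = j^(3/2) (Y(j) = j*√j = j^(3/2))
(D + Y(18))/(l(54) + W(-62)) = (20 + 18^(3/2))/(54 - 62) = (20 + 54*√2)/(-8) = (20 + 54*√2)*(-⅛) = -5/2 - 27*√2/4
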